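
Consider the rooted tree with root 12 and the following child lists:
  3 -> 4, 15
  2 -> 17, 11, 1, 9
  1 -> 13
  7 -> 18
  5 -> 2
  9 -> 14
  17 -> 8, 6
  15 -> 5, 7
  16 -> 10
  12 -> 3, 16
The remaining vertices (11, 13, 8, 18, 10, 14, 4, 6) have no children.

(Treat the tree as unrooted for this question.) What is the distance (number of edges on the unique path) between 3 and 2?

3

Walking from 3: 3 – 15 – 5 – 2. Length 3.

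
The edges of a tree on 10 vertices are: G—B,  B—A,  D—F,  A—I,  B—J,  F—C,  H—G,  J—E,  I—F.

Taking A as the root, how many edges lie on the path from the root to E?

3

Climbing from E to the root: E → J → B → A. That's 3 steps.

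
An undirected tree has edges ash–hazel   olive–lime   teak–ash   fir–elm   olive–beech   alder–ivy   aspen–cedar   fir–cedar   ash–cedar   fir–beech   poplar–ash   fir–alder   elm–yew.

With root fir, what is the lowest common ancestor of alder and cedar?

fir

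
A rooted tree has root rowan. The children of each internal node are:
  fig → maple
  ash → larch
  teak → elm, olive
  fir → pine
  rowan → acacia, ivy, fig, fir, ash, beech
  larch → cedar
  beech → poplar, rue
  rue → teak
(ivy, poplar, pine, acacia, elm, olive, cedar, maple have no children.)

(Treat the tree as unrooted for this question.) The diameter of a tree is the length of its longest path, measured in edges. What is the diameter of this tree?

7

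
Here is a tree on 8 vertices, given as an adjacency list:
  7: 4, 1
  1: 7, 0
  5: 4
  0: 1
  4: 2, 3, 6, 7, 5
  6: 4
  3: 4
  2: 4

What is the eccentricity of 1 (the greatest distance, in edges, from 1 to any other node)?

Distances from 1 peak at 3, attained at 3 (5, 6, 2 also at distance 3).
1-7-4-3

3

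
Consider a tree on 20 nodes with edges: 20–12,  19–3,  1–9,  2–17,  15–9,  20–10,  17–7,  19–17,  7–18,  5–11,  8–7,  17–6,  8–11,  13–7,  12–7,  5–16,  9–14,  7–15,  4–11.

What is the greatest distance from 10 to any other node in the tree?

7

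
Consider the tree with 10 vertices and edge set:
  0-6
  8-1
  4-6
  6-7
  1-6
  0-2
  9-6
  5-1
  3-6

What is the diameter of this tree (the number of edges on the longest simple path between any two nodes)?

4

Starting from 8, a farthest node is 2 at distance 4.
One longest path: 8 – 1 – 6 – 0 – 2.
So the diameter is 4.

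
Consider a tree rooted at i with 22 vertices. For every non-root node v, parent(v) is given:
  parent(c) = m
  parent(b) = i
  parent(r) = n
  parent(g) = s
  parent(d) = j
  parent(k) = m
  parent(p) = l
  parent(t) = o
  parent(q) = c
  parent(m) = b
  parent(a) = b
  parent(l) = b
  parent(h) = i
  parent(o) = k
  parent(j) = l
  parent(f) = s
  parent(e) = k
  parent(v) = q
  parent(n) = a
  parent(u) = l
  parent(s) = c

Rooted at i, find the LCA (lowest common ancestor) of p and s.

b

p's ancestor chain is p, l, b, i and s's is s, c, m, b, i; they first meet at b.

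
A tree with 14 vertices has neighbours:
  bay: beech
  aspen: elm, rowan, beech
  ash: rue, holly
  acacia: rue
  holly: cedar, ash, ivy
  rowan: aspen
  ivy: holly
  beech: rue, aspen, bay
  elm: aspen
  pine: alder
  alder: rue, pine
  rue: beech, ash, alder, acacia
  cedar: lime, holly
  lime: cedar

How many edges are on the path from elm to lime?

7

elm–aspen–beech–rue–ash–holly–cedar–lime: 7 edges.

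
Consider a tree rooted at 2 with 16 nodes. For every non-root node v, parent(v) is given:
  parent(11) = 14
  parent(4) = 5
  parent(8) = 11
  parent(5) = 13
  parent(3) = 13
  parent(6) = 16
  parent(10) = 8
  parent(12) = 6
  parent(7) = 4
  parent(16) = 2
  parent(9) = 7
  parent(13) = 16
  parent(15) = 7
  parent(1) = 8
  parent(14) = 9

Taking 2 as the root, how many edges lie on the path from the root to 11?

8

Climbing from 11 to the root: 11 → 14 → 9 → 7 → 4 → 5 → 13 → 16 → 2. That's 8 steps.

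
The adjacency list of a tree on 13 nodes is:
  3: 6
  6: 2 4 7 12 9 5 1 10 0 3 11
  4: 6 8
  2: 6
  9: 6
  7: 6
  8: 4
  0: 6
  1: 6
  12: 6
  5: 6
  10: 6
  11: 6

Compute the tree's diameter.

Starting from 8, a farthest node is 7 at distance 3.
One longest path: 8-4-6-7.
So the diameter is 3.

3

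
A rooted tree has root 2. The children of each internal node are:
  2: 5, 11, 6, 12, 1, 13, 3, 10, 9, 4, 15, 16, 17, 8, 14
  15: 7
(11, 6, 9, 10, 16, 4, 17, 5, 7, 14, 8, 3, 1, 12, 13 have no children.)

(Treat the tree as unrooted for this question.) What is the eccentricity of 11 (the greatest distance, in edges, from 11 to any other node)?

3

The node farthest from 11 is 7, via 11-2-15-7 — 3 edges.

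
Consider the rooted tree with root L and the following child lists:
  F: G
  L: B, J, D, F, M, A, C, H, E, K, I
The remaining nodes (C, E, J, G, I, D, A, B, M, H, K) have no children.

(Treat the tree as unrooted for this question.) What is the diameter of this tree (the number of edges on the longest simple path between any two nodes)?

Starting from G, a farthest node is I at distance 3.
One longest path: G-F-L-I.
So the diameter is 3.

3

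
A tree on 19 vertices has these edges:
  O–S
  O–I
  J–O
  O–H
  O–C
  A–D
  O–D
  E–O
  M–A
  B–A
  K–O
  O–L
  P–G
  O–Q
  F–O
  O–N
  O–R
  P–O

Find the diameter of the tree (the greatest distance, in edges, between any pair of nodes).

5

Starting from M, a farthest node is G at distance 5.
One longest path: M – A – D – O – P – G.
So the diameter is 5.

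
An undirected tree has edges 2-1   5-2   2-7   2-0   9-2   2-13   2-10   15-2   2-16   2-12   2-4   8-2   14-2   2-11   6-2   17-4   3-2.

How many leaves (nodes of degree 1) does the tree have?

Exactly 16 nodes have a single neighbour: 0, 1, 3, 5, 6, 7, 8, 9, 10, 11, 12, 13, 14, 15, 16, 17.

16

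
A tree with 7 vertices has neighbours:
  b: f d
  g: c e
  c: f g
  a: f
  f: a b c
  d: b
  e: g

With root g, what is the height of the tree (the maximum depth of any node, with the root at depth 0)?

4

The longest root-to-leaf path is g-c-f-b-d (4 edges).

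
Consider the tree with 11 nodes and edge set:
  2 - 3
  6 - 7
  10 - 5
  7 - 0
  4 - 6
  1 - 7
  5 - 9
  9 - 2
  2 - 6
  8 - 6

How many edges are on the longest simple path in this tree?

Starting from 1, a farthest node is 10 at distance 6.
One longest path: 1 – 7 – 6 – 2 – 9 – 5 – 10.
So the diameter is 6.

6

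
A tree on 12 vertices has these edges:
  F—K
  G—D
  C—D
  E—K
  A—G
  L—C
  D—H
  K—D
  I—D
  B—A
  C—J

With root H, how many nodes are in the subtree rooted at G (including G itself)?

Descendants of G (including itself): G, A, B. That's 3.

3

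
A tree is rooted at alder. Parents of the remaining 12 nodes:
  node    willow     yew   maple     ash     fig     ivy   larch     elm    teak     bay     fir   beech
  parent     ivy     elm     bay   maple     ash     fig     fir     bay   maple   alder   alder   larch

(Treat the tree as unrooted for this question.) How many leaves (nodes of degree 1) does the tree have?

Exactly 4 nodes have a single neighbour: beech, teak, willow, yew.

4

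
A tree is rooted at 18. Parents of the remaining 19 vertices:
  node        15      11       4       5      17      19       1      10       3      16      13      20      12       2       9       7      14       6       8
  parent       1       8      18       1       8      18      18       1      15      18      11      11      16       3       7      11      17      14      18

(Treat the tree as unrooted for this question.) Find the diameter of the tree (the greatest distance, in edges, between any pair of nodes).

8

A longest path is 9 - 7 - 11 - 8 - 18 - 1 - 15 - 3 - 2, with 8 edges.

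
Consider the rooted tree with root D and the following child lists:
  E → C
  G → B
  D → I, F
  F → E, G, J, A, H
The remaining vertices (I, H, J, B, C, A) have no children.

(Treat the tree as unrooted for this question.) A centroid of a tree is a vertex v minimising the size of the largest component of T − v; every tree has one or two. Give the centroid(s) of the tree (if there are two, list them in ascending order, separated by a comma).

If F is removed the pieces have sizes 2, 2, 2, 1, 1, 1, all ≤ ⌊10/2⌋ = 5.
Every other node leaves some component of size > 5, so the centroid is unique.

F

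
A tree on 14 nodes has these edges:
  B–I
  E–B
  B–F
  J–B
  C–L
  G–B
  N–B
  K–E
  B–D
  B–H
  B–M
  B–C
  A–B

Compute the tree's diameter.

4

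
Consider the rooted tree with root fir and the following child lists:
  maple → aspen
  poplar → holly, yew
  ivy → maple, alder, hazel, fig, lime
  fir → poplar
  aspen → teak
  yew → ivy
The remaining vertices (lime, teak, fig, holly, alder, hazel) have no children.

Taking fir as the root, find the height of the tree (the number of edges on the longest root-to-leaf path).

teak sits deepest: fir → poplar → yew → ivy → maple → aspen → teak — 6 edges from the root.

6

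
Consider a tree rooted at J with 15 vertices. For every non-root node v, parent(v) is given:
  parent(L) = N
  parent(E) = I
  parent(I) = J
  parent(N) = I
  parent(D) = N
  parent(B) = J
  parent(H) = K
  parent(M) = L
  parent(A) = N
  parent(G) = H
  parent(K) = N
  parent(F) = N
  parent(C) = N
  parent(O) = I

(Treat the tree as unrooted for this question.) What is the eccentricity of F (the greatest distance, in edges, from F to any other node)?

4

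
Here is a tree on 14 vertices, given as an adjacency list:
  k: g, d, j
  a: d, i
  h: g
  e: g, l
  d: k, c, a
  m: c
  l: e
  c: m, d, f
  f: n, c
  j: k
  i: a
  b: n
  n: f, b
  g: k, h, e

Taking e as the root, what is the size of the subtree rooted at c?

5

Descendants of c (including itself): c, f, m, n, b. That's 5.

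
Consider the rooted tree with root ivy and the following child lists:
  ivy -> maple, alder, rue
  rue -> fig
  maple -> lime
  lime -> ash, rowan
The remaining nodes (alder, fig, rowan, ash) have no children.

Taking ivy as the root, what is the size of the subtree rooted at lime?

The subtree rooted at lime contains: lime, ash, rowan — 3 nodes.

3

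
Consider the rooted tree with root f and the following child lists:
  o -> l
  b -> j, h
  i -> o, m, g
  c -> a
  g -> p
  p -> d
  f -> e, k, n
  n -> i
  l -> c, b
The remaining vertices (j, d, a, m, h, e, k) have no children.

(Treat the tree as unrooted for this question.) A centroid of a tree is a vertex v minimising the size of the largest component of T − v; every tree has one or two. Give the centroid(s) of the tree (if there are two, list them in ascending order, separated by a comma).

i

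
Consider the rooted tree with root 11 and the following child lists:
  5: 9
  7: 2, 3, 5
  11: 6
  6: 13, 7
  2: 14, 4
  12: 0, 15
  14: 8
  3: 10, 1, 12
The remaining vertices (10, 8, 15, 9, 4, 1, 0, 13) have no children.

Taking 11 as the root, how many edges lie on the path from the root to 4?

4

Path from 11 to 4: 11 – 6 – 7 – 2 – 4, which has 4 edges.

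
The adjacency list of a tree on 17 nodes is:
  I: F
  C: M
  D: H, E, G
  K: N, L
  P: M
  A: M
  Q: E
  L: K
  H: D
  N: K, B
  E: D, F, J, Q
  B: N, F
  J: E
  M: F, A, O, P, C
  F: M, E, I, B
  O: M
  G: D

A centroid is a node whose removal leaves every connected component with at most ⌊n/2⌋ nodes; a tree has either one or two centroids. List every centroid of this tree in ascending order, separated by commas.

F

If F is removed the pieces have sizes 6, 5, 4, 1, all ≤ ⌊17/2⌋ = 8.
Every other node leaves some component of size > 8, so the centroid is unique.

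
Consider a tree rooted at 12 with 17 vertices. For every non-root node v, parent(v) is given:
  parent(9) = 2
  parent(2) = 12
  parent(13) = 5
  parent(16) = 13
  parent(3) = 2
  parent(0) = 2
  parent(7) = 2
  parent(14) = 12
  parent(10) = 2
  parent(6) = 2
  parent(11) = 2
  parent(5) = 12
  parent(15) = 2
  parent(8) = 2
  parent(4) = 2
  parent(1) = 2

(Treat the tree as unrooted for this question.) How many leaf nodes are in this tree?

The leaves are 0, 1, 3, 4, 6, 7, 8, 9, 10, 11, 14, 15, 16.
That is 13 leaves.

13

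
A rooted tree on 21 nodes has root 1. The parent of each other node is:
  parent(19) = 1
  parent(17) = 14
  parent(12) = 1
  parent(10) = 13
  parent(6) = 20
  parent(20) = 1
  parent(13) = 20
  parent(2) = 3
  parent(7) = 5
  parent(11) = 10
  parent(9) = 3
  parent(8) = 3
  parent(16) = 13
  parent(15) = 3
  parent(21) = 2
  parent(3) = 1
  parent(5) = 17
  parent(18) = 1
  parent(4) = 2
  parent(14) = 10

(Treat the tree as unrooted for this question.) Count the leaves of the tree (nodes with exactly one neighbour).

Degree-1 nodes: 4, 6, 7, 8, 9, 11, 12, 15, 16, 18, 19, 21 — 12 of them.

12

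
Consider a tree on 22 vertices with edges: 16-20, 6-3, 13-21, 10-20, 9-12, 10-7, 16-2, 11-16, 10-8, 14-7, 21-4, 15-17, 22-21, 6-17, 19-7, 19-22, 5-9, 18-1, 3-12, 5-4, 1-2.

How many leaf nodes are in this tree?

Exactly 6 nodes have a single neighbour: 8, 11, 13, 14, 15, 18.

6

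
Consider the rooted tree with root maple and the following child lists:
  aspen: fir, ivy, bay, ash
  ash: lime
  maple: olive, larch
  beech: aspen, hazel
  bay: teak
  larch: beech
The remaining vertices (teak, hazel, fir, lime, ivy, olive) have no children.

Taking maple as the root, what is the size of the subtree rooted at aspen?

7

aspen's subtree: {aspen, bay, fir, ash, ivy, teak, lime}, size 7.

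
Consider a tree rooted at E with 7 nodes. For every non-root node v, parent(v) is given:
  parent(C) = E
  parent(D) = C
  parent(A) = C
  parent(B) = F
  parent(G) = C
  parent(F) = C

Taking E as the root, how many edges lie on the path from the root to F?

E–C–F — 2 edges.

2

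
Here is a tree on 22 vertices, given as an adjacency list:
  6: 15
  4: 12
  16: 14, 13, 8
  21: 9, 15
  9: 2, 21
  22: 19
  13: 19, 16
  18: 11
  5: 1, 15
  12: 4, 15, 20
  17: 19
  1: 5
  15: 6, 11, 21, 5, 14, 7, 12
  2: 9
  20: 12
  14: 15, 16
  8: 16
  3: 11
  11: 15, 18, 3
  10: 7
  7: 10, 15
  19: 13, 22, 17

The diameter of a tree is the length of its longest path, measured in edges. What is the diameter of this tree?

8

A longest path is 17 - 19 - 13 - 16 - 14 - 15 - 21 - 9 - 2, with 8 edges.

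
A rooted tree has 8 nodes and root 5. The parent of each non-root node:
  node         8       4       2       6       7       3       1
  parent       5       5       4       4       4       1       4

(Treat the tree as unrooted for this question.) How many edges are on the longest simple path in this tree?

BFS from 3 reaches 8 last, at distance 4; BFS from 8 confirms no node is farther.
Path: 3–1–4–5–8.

4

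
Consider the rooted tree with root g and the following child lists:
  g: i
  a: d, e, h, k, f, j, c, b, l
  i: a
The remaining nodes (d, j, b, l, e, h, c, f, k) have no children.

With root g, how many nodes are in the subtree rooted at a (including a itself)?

Descendants of a (including itself): a, f, e, j, c, k, h, l, b, d. That's 10.

10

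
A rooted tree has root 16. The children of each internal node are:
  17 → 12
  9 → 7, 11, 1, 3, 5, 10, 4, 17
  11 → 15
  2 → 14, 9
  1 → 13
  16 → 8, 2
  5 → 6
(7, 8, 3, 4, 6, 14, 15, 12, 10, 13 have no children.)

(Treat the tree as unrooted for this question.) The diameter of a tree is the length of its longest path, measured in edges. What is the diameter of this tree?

5

BFS from 8 reaches 12 last, at distance 5; BFS from 12 confirms no node is farther.
Path: 8–16–2–9–17–12.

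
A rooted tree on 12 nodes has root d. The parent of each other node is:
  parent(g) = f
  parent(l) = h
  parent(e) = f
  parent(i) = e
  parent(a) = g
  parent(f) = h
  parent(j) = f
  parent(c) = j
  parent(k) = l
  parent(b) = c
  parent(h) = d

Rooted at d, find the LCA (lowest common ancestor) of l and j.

h

Ancestors of l (toward the root): l, h, d.
Ancestors of j: j, f, h, d.
The deepest node appearing in both lists is h.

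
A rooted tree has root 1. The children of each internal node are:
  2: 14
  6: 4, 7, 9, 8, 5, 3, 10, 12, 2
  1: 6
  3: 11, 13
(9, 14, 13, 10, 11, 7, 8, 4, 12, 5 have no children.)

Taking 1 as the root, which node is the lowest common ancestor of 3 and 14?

6

Ancestors of 3 (toward the root): 3, 6, 1.
Ancestors of 14: 14, 2, 6, 1.
The deepest node appearing in both lists is 6.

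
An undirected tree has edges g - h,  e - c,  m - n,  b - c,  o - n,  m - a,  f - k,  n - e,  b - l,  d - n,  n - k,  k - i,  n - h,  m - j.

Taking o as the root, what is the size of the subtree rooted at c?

3

c's subtree: {c, b, l}, size 3.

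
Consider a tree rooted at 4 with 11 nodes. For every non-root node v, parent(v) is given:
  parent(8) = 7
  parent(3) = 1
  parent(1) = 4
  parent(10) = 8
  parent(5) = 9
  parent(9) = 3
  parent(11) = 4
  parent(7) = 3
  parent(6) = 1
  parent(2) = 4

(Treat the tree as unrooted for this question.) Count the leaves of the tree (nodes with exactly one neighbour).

5

Exactly 5 nodes have a single neighbour: 2, 5, 6, 10, 11.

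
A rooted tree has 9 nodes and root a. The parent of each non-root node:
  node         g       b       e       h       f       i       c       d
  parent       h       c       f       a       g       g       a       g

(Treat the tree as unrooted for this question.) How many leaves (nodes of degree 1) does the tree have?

4

Exactly 4 nodes have a single neighbour: b, d, e, i.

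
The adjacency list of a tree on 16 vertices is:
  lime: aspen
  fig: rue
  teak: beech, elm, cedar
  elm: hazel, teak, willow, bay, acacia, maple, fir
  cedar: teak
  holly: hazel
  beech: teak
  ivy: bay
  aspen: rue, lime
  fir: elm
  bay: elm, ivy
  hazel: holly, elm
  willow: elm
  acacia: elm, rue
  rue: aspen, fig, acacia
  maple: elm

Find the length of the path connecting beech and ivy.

beech - teak - elm - bay - ivy: 4 edges.

4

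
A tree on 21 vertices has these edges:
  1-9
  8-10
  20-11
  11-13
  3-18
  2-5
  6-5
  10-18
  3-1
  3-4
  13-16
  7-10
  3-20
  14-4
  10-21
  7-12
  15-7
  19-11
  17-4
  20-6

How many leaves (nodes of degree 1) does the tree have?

10

The leaves are 2, 8, 9, 12, 14, 15, 16, 17, 19, 21.
That is 10 leaves.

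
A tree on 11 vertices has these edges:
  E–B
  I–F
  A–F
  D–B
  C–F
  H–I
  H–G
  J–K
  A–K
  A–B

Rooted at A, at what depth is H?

Path from A to H: A → F → I → H, which has 3 edges.

3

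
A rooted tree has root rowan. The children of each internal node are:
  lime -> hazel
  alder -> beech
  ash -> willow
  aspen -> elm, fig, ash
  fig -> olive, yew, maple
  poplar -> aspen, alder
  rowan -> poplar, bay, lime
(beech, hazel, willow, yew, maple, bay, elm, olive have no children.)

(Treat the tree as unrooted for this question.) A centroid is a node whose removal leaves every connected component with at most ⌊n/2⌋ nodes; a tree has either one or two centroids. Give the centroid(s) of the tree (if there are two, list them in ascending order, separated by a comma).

If aspen is removed the pieces have sizes 7, 4, 2, 1, all ≤ ⌊15/2⌋ = 7.
Every other node leaves some component of size > 7, so the centroid is unique.

aspen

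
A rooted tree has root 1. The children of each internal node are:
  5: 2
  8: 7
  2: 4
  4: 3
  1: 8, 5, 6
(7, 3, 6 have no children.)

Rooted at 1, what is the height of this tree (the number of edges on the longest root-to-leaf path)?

4

3 sits deepest: 1-5-2-4-3 — 4 edges from the root.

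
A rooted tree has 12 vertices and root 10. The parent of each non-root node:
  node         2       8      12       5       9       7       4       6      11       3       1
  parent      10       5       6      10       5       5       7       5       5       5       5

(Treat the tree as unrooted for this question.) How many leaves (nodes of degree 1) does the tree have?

Degree-1 nodes: 1, 2, 3, 4, 8, 9, 11, 12 — 8 of them.

8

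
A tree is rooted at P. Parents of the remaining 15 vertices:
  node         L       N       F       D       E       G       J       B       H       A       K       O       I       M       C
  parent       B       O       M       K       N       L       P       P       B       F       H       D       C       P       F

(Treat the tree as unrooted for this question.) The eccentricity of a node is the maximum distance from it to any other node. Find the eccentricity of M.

8

The node farthest from M is E, via M – P – B – H – K – D – O – N – E — 8 edges.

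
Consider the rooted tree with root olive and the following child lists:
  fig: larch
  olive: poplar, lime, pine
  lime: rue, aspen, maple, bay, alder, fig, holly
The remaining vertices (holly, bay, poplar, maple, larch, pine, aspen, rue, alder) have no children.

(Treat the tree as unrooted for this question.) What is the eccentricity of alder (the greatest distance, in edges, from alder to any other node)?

3

The node farthest from alder is poplar (pine, larch also at distance 3), via alder–lime–olive–poplar — 3 edges.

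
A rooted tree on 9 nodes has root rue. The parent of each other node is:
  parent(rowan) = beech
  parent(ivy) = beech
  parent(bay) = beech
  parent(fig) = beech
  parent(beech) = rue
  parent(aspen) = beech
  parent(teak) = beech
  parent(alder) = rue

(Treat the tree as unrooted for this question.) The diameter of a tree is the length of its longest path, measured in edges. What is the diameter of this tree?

BFS from alder reaches teak last, at distance 3; BFS from teak confirms no node is farther.
Path: alder–rue–beech–teak.

3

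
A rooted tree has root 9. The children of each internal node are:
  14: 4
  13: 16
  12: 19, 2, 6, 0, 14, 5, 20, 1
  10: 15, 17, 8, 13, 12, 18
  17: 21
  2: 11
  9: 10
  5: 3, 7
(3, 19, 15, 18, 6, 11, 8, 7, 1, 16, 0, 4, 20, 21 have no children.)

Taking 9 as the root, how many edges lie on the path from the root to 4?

4

9 – 10 – 12 – 14 – 4 — 4 edges.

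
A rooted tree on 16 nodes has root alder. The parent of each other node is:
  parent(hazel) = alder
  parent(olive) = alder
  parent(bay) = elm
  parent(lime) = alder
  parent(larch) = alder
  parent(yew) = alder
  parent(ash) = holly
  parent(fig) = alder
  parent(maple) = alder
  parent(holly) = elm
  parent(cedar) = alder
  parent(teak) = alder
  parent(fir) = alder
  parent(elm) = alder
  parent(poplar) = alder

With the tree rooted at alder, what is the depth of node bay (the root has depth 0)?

2

alder → elm → bay — 2 edges.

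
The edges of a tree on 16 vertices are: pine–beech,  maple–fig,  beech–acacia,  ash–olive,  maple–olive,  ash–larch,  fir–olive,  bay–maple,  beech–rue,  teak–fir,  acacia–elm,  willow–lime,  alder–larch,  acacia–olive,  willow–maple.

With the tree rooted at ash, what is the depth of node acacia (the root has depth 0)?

Path from ash to acacia: ash–olive–acacia, which has 2 edges.

2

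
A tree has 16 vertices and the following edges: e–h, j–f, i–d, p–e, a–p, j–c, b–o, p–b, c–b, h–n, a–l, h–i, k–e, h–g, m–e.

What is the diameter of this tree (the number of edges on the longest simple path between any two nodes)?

8

A longest path is f – j – c – b – p – e – h – i – d, with 8 edges.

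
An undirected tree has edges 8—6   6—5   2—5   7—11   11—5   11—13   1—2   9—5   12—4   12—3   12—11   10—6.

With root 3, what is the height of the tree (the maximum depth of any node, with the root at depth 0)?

5

The longest root-to-leaf path is 3–12–11–5–2–1 (5 edges).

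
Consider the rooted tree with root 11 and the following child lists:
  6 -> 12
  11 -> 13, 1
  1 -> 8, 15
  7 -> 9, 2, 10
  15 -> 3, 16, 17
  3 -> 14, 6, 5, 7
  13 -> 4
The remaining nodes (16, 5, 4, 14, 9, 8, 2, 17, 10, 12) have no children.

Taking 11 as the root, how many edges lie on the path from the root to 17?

11–1–15–17 — 3 edges.

3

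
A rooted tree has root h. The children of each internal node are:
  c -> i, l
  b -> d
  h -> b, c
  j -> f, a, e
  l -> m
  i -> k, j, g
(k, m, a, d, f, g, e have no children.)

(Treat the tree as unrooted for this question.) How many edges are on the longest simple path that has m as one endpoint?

5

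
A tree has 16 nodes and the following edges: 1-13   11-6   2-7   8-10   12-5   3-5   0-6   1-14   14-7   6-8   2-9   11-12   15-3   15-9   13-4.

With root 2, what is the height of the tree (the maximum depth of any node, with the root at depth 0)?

9

A deepest node is 10, reached by 2–9–15–3–5–12–11–6–8–10.
That path has 9 edges, so the height is 9.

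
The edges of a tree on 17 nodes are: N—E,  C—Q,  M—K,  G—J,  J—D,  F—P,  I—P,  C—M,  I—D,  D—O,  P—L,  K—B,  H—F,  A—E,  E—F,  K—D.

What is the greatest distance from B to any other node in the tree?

7

Distances from B peak at 7, attained at N (A also at distance 7).
B–K–D–I–P–F–E–N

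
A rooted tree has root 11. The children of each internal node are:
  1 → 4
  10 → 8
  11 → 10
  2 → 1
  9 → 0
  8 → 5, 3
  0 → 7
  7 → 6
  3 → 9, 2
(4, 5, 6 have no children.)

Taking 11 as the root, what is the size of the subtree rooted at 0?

0's subtree: {0, 7, 6}, size 3.

3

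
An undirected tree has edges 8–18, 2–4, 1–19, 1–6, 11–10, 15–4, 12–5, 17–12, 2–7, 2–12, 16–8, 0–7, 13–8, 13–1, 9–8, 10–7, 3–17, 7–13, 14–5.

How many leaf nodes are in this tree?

Exactly 10 nodes have a single neighbour: 0, 3, 6, 9, 11, 14, 15, 16, 18, 19.

10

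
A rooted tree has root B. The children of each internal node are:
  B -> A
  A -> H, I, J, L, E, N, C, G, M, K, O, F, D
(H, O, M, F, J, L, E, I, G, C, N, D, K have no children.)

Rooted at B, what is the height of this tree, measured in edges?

2

The longest root-to-leaf path is B-A-E (2 edges).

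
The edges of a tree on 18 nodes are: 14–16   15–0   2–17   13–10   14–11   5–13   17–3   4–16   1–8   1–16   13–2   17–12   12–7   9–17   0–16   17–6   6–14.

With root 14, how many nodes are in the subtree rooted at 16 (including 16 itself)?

Descendants of 16 (including itself): 16, 1, 4, 0, 8, 15. That's 6.

6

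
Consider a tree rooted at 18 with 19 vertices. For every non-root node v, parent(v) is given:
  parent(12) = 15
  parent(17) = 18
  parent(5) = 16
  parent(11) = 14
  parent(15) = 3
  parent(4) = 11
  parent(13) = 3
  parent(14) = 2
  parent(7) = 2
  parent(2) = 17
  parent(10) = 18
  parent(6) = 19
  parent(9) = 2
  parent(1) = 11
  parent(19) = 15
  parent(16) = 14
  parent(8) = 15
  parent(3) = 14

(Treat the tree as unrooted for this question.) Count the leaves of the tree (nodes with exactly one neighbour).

The leaves are 1, 4, 5, 6, 7, 8, 9, 10, 12, 13.
That is 10 leaves.

10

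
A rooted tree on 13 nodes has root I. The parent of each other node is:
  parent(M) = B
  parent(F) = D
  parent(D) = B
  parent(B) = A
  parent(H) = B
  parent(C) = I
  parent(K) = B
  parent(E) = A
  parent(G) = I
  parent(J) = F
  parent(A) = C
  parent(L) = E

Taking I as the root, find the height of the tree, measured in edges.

A deepest node is J, reached by I → C → A → B → D → F → J.
That path has 6 edges, so the height is 6.

6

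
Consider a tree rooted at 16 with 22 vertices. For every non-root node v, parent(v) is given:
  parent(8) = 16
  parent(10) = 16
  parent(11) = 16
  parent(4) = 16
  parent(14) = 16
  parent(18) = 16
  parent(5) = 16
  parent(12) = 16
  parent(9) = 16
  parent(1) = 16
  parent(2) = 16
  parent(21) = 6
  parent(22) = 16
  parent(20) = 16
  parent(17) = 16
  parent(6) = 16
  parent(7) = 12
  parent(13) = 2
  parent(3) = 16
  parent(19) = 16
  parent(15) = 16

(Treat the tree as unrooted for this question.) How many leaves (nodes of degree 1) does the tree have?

18

Exactly 18 nodes have a single neighbour: 1, 3, 4, 5, 7, 8, 9, 10, 11, 13, 14, 15, 17, 18, 19, 20, 21, 22.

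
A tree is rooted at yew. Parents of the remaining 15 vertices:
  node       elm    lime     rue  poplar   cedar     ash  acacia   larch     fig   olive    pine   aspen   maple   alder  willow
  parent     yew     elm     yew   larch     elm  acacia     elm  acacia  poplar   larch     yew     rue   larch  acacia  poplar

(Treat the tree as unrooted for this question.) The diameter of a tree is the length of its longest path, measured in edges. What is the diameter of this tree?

7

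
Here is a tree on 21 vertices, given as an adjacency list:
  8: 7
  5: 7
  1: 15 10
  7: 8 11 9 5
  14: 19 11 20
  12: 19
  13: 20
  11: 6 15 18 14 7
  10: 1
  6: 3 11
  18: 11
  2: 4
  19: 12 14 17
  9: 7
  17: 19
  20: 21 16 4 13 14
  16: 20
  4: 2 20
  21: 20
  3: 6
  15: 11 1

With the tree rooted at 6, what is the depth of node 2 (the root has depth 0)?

5

6 – 11 – 14 – 20 – 4 – 2 — 5 edges.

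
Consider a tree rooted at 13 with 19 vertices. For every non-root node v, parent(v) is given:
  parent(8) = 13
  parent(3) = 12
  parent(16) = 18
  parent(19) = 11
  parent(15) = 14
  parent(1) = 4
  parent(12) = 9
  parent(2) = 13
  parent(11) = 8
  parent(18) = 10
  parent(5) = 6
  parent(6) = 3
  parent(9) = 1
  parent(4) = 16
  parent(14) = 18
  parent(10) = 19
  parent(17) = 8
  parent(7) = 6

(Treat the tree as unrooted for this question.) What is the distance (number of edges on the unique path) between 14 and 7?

9

14 – 18 – 16 – 4 – 1 – 9 – 12 – 3 – 6 – 7: 9 edges.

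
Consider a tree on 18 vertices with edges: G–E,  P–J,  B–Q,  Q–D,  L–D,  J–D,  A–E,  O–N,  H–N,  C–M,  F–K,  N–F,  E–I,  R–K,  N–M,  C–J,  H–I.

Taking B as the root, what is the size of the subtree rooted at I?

The subtree rooted at I contains: I, E, G, A — 4 nodes.

4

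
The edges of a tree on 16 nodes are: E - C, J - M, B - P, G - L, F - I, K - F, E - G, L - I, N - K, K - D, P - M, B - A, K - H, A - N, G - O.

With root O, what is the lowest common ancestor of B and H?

K

B's ancestor chain is B, A, N, K, F, I, L, G, O and H's is H, K, F, I, L, G, O; they first meet at K.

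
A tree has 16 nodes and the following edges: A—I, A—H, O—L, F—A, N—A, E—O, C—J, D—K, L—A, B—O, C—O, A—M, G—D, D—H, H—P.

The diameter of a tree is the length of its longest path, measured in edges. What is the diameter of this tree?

A longest path is K–D–H–A–L–O–C–J, with 7 edges.

7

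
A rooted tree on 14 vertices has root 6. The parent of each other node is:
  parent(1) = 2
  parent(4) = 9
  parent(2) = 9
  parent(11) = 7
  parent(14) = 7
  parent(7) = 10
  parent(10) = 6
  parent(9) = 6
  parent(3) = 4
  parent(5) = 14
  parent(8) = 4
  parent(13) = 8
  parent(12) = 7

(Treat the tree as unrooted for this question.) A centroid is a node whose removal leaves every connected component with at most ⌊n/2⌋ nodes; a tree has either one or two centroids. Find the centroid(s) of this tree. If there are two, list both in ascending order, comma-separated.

If 6 is removed the pieces have sizes 7, 6, all ≤ ⌊14/2⌋ = 7.
9 is adjacent to 6 and is also a centroid (the largest component after removing it is likewise 7).

6, 9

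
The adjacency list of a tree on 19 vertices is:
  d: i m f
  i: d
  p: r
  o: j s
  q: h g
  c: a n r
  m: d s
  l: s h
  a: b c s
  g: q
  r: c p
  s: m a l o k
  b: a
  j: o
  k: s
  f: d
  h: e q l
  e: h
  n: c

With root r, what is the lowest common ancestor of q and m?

Ancestors of q (toward the root): q, h, l, s, a, c, r.
Ancestors of m: m, s, a, c, r.
The deepest node appearing in both lists is s.

s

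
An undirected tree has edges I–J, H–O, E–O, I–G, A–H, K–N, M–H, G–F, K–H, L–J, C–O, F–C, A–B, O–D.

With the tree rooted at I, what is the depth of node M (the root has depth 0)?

6

Path from I to M: I – G – F – C – O – H – M, which has 6 edges.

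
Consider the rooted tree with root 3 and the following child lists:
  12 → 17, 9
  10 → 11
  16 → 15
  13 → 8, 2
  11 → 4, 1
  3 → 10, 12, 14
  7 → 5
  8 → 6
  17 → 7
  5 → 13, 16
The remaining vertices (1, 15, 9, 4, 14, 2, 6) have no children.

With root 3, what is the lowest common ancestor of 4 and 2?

3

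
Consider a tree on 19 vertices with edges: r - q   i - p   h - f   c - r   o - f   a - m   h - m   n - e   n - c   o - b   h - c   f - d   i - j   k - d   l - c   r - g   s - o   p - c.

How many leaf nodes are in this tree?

Exactly 9 nodes have a single neighbour: a, b, e, g, j, k, l, q, s.

9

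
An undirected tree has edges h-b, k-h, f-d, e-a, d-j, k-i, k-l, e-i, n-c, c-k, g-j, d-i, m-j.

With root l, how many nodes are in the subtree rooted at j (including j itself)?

3

j's subtree: {j, g, m}, size 3.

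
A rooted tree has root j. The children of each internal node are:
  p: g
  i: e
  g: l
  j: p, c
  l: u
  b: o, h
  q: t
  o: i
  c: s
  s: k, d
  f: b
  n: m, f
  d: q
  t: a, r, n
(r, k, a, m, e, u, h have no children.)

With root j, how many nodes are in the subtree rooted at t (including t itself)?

t's subtree: {t, n, r, a, f, m, b, h, o, i, e}, size 11.

11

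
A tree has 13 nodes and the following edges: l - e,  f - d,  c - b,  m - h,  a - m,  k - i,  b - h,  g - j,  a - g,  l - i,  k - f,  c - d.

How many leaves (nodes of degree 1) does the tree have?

2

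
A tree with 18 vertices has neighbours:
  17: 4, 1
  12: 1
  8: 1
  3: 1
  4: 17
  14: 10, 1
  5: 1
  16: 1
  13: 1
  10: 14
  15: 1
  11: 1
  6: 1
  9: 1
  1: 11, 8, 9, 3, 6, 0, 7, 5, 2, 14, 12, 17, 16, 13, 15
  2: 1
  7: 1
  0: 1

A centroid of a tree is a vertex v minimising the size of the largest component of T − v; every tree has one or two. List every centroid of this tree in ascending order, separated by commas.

1

Delete 1: the remaining components have sizes 2, 2, 1, 1, 1, 1, 1, 1, 1, 1, 1, 1, 1, 1, 1. Max 2 ≤ 9, so 1 is a centroid.
Every other node leaves some component of size > 9, so the centroid is unique.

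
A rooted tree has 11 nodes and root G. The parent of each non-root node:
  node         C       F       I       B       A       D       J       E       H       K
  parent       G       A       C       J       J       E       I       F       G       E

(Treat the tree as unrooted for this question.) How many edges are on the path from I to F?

3

I - J - A - F: 3 edges.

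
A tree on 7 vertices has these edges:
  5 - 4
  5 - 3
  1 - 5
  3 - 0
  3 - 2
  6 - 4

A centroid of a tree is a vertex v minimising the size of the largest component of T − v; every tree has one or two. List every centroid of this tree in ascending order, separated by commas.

5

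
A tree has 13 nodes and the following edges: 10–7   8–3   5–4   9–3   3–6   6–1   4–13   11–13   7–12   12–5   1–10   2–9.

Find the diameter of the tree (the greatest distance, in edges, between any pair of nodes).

11

A longest path is 11 – 13 – 4 – 5 – 12 – 7 – 10 – 1 – 6 – 3 – 9 – 2, with 11 edges.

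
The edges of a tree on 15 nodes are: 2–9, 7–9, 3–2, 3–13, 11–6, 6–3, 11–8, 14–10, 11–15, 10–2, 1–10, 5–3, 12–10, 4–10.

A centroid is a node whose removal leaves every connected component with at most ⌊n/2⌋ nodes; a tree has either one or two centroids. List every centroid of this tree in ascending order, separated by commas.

If 2 is removed the pieces have sizes 7, 5, 2, all ≤ ⌊15/2⌋ = 7.
Every other node leaves some component of size > 7, so the centroid is unique.

2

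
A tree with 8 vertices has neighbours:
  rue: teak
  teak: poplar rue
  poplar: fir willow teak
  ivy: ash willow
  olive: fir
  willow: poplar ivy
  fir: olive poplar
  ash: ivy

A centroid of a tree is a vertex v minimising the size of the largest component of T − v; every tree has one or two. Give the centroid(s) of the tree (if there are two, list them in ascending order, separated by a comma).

If poplar is removed the pieces have sizes 3, 2, 2, all ≤ ⌊8/2⌋ = 4.
Every other node leaves some component of size > 4, so the centroid is unique.

poplar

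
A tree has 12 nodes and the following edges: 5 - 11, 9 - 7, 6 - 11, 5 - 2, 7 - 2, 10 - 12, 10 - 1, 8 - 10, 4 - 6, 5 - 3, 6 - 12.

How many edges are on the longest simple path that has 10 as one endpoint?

7

Distances from 10 peak at 7, attained at 9.
10 – 12 – 6 – 11 – 5 – 2 – 7 – 9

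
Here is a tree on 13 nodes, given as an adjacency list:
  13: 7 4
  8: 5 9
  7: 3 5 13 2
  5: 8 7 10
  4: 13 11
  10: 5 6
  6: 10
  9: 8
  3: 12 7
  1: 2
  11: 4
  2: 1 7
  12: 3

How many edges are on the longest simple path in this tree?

6

BFS from 9 reaches 11 last, at distance 6; BFS from 11 confirms no node is farther.
Path: 9-8-5-7-13-4-11.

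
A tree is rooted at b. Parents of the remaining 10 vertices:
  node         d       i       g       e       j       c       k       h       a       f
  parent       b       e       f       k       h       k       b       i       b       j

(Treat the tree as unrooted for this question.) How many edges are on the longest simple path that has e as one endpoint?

Distances from e peak at 5, attained at g.
e–i–h–j–f–g

5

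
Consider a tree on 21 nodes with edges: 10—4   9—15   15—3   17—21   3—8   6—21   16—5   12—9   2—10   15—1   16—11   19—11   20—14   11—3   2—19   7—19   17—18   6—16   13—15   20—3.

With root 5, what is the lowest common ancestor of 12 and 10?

11

12's ancestor chain is 12, 9, 15, 3, 11, 16, 5 and 10's is 10, 2, 19, 11, 16, 5; they first meet at 11.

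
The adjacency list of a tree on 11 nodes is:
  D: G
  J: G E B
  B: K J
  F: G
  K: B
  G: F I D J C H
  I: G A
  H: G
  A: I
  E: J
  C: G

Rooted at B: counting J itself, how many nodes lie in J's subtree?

J's subtree: {J, G, E, C, F, I, H, D, A}, size 9.

9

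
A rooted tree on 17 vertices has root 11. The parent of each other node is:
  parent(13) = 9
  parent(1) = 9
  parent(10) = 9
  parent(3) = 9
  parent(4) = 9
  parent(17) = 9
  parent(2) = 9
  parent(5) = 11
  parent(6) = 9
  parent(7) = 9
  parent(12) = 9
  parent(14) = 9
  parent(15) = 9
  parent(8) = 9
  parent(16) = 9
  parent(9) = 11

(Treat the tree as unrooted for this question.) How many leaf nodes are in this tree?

Exactly 15 nodes have a single neighbour: 1, 2, 3, 4, 5, 6, 7, 8, 10, 12, 13, 14, 15, 16, 17.

15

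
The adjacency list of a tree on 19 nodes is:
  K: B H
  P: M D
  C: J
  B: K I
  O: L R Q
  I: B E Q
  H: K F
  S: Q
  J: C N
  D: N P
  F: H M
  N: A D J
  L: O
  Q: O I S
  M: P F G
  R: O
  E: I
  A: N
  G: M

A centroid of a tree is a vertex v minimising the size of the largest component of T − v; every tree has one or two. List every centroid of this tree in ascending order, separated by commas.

Delete H: the remaining components have sizes 9, 9. Max 9 ≤ 9, so H is a centroid.
No neighbour of H does as well, so H is the unique centroid.

H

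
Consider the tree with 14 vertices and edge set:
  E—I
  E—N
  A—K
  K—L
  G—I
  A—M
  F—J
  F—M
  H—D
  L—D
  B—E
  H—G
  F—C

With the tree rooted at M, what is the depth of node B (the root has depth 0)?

Climbing from B to the root: B → E → I → G → H → D → L → K → A → M. That's 9 steps.

9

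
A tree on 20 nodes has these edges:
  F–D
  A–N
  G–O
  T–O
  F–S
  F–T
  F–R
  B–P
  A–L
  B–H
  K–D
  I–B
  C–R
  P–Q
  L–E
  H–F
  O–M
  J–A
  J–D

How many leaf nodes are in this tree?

Degree-1 nodes: C, E, G, I, K, M, N, Q, S — 9 of them.

9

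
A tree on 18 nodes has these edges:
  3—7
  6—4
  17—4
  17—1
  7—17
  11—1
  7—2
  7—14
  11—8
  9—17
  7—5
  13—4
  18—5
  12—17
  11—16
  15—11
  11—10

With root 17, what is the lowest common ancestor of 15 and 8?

15's ancestor chain is 15, 11, 1, 17 and 8's is 8, 11, 1, 17; they first meet at 11.

11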